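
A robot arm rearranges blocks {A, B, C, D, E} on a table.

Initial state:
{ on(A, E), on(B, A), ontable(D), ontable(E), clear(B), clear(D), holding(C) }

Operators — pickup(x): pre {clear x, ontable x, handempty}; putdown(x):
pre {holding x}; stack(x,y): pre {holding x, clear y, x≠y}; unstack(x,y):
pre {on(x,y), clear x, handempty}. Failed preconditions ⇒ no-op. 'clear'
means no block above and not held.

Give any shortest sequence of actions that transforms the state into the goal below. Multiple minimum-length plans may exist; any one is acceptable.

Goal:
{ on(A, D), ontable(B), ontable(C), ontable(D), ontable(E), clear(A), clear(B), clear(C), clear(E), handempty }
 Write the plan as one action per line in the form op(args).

putdown(C)
unstack(B, A)
putdown(B)
unstack(A, E)
stack(A, D)

step 1 (putdown(C)): towers=[C; D; E/A/B] holding=-
step 2 (unstack(B, A)): towers=[C; D; E/A] holding=B
step 3 (putdown(B)): towers=[B; C; D; E/A] holding=-
step 4 (unstack(A, E)): towers=[B; C; D; E] holding=A
step 5 (stack(A, D)): towers=[B; C; D/A; E] holding=-
goal check: towers=[B; C; D/A; E] holding=- — reached (length 5, optimal by BFS)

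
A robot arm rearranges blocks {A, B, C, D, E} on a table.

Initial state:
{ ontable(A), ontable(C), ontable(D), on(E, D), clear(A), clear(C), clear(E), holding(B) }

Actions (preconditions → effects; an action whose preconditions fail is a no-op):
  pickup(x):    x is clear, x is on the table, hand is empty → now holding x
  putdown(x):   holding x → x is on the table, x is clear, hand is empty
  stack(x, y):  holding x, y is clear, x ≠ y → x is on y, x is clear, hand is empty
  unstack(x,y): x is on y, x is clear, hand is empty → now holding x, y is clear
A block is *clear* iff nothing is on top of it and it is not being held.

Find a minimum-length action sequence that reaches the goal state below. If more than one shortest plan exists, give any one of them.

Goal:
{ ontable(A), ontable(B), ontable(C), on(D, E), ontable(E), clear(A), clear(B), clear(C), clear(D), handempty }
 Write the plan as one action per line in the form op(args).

step 1 (putdown(B)): towers=[A; B; C; D/E] holding=-
step 2 (unstack(E, D)): towers=[A; B; C; D] holding=E
step 3 (putdown(E)): towers=[A; B; C; D; E] holding=-
step 4 (pickup(D)): towers=[A; B; C; E] holding=D
step 5 (stack(D, E)): towers=[A; B; C; E/D] holding=-
goal check: towers=[A; B; C; E/D] holding=- — reached (length 5, optimal by BFS)

putdown(B)
unstack(E, D)
putdown(E)
pickup(D)
stack(D, E)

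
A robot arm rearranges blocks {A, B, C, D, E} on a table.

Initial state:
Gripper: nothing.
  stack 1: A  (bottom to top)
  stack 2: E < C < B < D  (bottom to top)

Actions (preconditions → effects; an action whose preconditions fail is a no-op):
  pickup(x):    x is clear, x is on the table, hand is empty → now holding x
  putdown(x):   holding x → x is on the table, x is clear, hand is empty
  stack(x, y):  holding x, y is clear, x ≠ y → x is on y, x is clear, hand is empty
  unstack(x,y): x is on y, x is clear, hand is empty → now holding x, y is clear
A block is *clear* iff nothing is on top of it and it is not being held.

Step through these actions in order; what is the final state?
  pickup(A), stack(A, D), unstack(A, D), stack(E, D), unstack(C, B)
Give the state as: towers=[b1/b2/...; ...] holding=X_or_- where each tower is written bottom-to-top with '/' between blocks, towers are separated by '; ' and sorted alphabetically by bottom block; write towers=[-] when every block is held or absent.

step 1 (pickup(A)): towers=[E/C/B/D] holding=A
step 2 (stack(A, D)): towers=[E/C/B/D/A] holding=-
step 3 (unstack(A, D)): towers=[E/C/B/D] holding=A
step 4 (stack(E, D)) [no-op]: towers=[E/C/B/D] holding=A
step 5 (unstack(C, B)) [no-op]: towers=[E/C/B/D] holding=A

towers=[E/C/B/D] holding=A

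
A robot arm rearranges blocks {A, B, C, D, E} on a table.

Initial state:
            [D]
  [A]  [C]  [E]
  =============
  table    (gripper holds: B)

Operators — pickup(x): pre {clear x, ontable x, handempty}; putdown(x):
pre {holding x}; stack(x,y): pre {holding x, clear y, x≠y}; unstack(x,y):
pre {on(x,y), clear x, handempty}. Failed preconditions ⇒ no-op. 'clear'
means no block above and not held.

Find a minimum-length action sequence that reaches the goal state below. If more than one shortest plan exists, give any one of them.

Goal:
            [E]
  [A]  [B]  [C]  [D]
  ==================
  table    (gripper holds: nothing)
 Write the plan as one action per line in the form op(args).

putdown(B)
unstack(D, E)
putdown(D)
pickup(E)
stack(E, C)

step 1 (putdown(B)): towers=[A; B; C; E/D] holding=-
step 2 (unstack(D, E)): towers=[A; B; C; E] holding=D
step 3 (putdown(D)): towers=[A; B; C; D; E] holding=-
step 4 (pickup(E)): towers=[A; B; C; D] holding=E
step 5 (stack(E, C)): towers=[A; B; C/E; D] holding=-
goal check: towers=[A; B; C/E; D] holding=- — reached (length 5, optimal by BFS)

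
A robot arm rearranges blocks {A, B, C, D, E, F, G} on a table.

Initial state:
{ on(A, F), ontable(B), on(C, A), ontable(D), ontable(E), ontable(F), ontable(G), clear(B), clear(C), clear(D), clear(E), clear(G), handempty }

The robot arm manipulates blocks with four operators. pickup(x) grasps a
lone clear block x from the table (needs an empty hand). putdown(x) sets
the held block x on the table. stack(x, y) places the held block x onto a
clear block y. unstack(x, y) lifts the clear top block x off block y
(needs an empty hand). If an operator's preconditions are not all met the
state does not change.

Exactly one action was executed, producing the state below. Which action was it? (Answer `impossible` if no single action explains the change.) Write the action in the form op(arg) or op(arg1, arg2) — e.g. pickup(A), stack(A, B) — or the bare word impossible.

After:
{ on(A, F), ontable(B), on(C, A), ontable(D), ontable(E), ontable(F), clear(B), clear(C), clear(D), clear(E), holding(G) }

target: towers=[B; D; E; F/A/C] holding=G
         pickup(B) → towers=[D; E; F/A/C; G] holding=B
         pickup(G) → towers=[B; D; E; F/A/C] holding=G  ← match
         pickup(D) → towers=[B; E; F/A/C; G] holding=D
         pickup(E) → towers=[B; D; F/A/C; G] holding=E
     unstack(C, A) → towers=[B; D; E; F/A; G] holding=C

pickup(G)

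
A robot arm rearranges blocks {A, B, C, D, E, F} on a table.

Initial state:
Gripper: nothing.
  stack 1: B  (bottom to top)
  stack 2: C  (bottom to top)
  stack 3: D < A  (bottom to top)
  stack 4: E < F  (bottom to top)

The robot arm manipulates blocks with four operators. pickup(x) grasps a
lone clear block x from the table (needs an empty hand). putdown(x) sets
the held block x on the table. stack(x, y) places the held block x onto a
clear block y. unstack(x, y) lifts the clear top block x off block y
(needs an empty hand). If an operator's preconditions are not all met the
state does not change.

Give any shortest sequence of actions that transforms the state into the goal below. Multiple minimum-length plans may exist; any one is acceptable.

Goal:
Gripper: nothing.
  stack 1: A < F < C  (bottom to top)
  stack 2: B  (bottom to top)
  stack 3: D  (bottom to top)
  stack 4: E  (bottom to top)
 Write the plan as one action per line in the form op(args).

step 1 (unstack(A, D)): towers=[B; C; D; E/F] holding=A
step 2 (putdown(A)): towers=[A; B; C; D; E/F] holding=-
step 3 (unstack(F, E)): towers=[A; B; C; D; E] holding=F
step 4 (stack(F, A)): towers=[A/F; B; C; D; E] holding=-
step 5 (pickup(C)): towers=[A/F; B; D; E] holding=C
step 6 (stack(C, F)): towers=[A/F/C; B; D; E] holding=-
goal check: towers=[A/F/C; B; D; E] holding=- — reached (length 6, optimal by BFS)

unstack(A, D)
putdown(A)
unstack(F, E)
stack(F, A)
pickup(C)
stack(C, F)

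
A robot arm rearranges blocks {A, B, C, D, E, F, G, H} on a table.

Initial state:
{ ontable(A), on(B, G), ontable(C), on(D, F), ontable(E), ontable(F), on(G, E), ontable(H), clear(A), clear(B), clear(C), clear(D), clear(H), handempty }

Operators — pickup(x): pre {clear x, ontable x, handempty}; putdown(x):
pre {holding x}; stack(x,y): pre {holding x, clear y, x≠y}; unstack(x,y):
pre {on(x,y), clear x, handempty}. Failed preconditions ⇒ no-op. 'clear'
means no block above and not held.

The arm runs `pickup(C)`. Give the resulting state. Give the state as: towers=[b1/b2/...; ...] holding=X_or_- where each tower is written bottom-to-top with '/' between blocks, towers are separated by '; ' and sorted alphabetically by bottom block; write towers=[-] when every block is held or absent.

before: towers=[A; C; E/G/B; F/D; H] holding=-
pre[pickup(C)]: clear(C) yes, ontable(C) yes, handempty yes
all met → apply pickup(C)
after:  towers=[A; E/G/B; F/D; H] holding=C

towers=[A; E/G/B; F/D; H] holding=C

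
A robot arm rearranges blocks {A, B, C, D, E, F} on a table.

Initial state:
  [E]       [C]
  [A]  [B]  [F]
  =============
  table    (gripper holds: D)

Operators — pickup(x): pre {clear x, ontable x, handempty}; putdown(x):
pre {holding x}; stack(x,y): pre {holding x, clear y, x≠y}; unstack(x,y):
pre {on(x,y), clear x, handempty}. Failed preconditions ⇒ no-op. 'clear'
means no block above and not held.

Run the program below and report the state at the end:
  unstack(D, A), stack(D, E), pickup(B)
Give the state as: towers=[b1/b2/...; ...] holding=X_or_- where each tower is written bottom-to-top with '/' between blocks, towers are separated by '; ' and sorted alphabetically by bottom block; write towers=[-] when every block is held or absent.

towers=[A/E/D; F/C] holding=B

step 1 (unstack(D, A)) [no-op]: towers=[A/E; B; F/C] holding=D
step 2 (stack(D, E)): towers=[A/E/D; B; F/C] holding=-
step 3 (pickup(B)): towers=[A/E/D; F/C] holding=B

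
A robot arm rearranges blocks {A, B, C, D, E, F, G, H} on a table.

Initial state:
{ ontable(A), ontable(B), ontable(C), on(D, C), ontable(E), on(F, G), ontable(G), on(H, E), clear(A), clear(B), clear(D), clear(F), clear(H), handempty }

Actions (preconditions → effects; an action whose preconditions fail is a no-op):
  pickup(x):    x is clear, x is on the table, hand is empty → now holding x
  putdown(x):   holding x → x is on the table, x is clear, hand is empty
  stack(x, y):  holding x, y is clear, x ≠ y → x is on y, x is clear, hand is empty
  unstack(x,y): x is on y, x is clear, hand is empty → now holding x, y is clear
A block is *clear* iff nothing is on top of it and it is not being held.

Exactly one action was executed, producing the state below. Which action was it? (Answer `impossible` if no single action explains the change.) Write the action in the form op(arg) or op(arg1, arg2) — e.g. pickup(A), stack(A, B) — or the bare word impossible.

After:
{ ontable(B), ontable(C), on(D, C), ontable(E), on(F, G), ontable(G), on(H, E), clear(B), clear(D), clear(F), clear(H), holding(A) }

pickup(A)

target: towers=[B; C/D; E/H; G/F] holding=A
         pickup(A) → towers=[B; C/D; E/H; G/F] holding=A  ← match
     unstack(H, E) → towers=[A; B; C/D; E; G/F] holding=H
         pickup(B) → towers=[A; C/D; E/H; G/F] holding=B
     unstack(F, G) → towers=[A; B; C/D; E/H; G] holding=F
     unstack(D, C) → towers=[A; B; C; E/H; G/F] holding=D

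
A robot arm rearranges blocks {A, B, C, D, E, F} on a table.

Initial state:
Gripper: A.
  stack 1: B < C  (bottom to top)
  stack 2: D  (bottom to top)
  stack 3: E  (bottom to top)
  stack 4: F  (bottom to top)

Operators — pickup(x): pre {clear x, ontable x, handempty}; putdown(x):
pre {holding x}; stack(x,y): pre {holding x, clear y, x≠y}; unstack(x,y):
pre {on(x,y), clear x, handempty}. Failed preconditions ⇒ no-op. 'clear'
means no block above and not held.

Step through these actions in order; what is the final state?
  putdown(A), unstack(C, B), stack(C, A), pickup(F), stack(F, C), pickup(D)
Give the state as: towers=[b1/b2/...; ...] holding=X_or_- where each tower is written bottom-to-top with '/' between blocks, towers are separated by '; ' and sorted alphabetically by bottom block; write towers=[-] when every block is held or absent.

step 1 (putdown(A)): towers=[A; B/C; D; E; F] holding=-
step 2 (unstack(C, B)): towers=[A; B; D; E; F] holding=C
step 3 (stack(C, A)): towers=[A/C; B; D; E; F] holding=-
step 4 (pickup(F)): towers=[A/C; B; D; E] holding=F
step 5 (stack(F, C)): towers=[A/C/F; B; D; E] holding=-
step 6 (pickup(D)): towers=[A/C/F; B; E] holding=D

towers=[A/C/F; B; E] holding=D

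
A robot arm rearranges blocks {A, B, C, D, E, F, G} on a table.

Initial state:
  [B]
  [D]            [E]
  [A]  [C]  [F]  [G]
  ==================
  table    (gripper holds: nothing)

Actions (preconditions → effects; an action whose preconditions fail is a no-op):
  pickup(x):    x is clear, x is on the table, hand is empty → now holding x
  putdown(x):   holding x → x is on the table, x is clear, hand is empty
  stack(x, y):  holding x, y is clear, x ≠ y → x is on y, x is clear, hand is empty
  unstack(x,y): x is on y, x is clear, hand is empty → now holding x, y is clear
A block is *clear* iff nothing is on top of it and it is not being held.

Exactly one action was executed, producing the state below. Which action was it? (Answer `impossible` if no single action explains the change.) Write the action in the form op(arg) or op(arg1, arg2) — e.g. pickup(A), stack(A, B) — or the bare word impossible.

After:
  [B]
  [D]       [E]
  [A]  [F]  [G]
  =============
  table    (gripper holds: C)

target: towers=[A/D/B; F; G/E] holding=C
     unstack(B, D) → towers=[A/D; C; F; G/E] holding=B
         pickup(F) → towers=[A/D/B; C; G/E] holding=F
     unstack(E, G) → towers=[A/D/B; C; F; G] holding=E
         pickup(C) → towers=[A/D/B; F; G/E] holding=C  ← match

pickup(C)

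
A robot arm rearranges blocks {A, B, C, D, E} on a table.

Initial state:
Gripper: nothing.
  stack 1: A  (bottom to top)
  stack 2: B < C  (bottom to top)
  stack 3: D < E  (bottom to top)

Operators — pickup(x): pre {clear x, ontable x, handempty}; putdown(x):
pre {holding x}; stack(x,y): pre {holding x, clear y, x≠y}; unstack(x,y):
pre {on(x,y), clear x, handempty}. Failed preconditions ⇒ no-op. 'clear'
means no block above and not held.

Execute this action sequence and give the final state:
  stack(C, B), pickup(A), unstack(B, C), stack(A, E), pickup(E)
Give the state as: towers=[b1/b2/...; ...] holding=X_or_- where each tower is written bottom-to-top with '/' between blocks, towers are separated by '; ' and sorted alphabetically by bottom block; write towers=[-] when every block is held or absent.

step 1 (stack(C, B)) [no-op]: towers=[A; B/C; D/E] holding=-
step 2 (pickup(A)): towers=[B/C; D/E] holding=A
step 3 (unstack(B, C)) [no-op]: towers=[B/C; D/E] holding=A
step 4 (stack(A, E)): towers=[B/C; D/E/A] holding=-
step 5 (pickup(E)) [no-op]: towers=[B/C; D/E/A] holding=-

towers=[B/C; D/E/A] holding=-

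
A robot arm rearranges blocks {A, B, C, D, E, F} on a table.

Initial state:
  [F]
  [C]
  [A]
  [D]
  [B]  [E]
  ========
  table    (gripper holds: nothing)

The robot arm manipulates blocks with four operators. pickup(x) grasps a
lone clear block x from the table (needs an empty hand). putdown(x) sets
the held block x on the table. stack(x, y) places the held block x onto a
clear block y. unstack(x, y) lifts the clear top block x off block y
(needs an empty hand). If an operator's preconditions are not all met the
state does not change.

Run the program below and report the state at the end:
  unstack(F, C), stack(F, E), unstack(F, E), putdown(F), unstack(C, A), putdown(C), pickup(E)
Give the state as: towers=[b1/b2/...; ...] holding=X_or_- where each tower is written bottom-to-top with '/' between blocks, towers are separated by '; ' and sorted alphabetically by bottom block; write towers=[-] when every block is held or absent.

towers=[B/D/A; C; F] holding=E

step 1 (unstack(F, C)): towers=[B/D/A/C; E] holding=F
step 2 (stack(F, E)): towers=[B/D/A/C; E/F] holding=-
step 3 (unstack(F, E)): towers=[B/D/A/C; E] holding=F
step 4 (putdown(F)): towers=[B/D/A/C; E; F] holding=-
step 5 (unstack(C, A)): towers=[B/D/A; E; F] holding=C
step 6 (putdown(C)): towers=[B/D/A; C; E; F] holding=-
step 7 (pickup(E)): towers=[B/D/A; C; F] holding=E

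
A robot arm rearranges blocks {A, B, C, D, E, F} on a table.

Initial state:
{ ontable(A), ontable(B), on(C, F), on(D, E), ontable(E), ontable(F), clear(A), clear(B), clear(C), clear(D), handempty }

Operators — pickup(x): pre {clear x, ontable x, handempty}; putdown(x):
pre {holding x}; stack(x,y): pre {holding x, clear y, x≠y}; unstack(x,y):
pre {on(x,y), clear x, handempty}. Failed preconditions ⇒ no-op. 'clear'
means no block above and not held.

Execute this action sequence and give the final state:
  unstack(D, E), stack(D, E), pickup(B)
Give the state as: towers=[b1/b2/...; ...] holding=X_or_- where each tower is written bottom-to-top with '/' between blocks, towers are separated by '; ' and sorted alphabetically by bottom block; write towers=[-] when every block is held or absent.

step 1 (unstack(D, E)): towers=[A; B; E; F/C] holding=D
step 2 (stack(D, E)): towers=[A; B; E/D; F/C] holding=-
step 3 (pickup(B)): towers=[A; E/D; F/C] holding=B

towers=[A; E/D; F/C] holding=B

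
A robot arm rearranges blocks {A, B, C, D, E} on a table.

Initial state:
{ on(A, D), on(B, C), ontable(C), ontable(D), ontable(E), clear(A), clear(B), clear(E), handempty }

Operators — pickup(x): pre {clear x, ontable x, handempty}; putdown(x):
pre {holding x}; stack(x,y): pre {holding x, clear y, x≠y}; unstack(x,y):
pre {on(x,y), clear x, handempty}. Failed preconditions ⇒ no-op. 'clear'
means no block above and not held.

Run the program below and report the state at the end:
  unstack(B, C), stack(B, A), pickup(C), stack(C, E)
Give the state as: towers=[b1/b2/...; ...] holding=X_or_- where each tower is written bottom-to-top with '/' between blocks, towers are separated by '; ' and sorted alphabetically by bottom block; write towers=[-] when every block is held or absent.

towers=[D/A/B; E/C] holding=-

step 1 (unstack(B, C)): towers=[C; D/A; E] holding=B
step 2 (stack(B, A)): towers=[C; D/A/B; E] holding=-
step 3 (pickup(C)): towers=[D/A/B; E] holding=C
step 4 (stack(C, E)): towers=[D/A/B; E/C] holding=-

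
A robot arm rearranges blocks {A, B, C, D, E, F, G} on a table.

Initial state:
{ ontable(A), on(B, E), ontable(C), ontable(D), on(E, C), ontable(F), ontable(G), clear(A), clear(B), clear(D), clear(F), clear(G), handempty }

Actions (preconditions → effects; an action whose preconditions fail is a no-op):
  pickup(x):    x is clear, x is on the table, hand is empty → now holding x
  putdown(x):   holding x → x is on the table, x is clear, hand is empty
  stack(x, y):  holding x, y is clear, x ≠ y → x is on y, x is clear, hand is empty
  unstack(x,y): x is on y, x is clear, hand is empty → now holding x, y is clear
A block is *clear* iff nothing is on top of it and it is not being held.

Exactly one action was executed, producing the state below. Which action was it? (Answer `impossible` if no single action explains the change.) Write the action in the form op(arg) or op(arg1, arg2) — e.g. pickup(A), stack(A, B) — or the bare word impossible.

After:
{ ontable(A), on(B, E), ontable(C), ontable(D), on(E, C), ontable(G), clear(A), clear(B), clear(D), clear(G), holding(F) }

target: towers=[A; C/E/B; D; G] holding=F
     unstack(B, E) → towers=[A; C/E; D; F; G] holding=B
         pickup(F) → towers=[A; C/E/B; D; G] holding=F  ← match
         pickup(G) → towers=[A; C/E/B; D; F] holding=G
         pickup(D) → towers=[A; C/E/B; F; G] holding=D
         pickup(A) → towers=[C/E/B; D; F; G] holding=A

pickup(F)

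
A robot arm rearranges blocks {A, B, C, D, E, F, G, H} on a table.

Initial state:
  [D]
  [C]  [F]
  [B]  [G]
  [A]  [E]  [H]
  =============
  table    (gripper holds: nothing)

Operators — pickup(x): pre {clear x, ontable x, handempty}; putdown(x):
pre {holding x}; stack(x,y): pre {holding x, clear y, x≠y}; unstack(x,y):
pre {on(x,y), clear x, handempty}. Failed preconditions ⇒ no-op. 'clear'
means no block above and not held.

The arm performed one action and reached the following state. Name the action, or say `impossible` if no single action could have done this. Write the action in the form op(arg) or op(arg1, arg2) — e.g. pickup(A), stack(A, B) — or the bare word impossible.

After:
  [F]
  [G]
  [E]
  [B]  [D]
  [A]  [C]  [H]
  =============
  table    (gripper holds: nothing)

impossible

target: towers=[A/B/E/G/F; C/D; H] holding=-
         pickup(H) → towers=[A/B/C/D; E/G/F] holding=H
     unstack(F, G) → towers=[A/B/C/D; E/G; H] holding=F
     unstack(D, C) → towers=[A/B/C; E/G/F; H] holding=D
none of the 3 applicable actions match → impossible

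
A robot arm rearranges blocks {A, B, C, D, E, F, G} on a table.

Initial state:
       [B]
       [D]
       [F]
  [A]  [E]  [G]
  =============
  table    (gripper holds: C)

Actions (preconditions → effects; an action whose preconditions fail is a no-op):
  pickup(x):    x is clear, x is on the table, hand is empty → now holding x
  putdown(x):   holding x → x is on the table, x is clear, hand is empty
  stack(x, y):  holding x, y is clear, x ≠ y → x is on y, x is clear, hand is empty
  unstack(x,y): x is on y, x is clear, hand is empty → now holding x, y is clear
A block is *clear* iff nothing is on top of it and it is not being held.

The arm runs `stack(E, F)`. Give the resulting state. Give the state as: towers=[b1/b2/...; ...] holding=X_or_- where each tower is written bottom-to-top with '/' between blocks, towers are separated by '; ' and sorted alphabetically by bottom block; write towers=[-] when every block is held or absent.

before: towers=[A; E/F/D/B; G] holding=C
pre[stack(E, F)]: holding(E) fail, clear(F) fail, E≠F ok
holding(E), clear(F) unmet → stack(E, F) is a no-op
after:  towers=[A; E/F/D/B; G] holding=C

towers=[A; E/F/D/B; G] holding=C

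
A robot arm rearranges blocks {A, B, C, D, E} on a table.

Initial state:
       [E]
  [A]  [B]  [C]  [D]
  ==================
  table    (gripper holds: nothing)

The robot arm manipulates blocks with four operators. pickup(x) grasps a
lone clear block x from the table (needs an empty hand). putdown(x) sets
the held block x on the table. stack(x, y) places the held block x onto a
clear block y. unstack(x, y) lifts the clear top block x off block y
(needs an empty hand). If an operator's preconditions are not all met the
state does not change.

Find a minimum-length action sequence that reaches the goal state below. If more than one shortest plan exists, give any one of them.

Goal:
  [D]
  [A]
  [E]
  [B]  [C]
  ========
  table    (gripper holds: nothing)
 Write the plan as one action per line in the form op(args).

step 1 (pickup(A)): towers=[B/E; C; D] holding=A
step 2 (stack(A, E)): towers=[B/E/A; C; D] holding=-
step 3 (pickup(D)): towers=[B/E/A; C] holding=D
step 4 (stack(D, A)): towers=[B/E/A/D; C] holding=-
goal check: towers=[B/E/A/D; C] holding=- — reached (length 4, optimal by BFS)

pickup(A)
stack(A, E)
pickup(D)
stack(D, A)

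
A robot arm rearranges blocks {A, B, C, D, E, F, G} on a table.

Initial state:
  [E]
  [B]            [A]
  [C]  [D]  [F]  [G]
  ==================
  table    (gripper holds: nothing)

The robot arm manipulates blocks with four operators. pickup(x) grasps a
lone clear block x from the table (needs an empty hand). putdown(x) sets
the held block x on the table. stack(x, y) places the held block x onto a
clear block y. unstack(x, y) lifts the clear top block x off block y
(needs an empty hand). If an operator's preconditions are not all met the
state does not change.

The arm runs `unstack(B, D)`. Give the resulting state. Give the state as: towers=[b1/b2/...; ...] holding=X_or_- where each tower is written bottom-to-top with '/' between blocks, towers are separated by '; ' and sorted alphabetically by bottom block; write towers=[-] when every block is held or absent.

before: towers=[C/B/E; D; F; G/A] holding=-
pre[unstack(B, D)]: on(B,D) ✗, clear(B) ✗, handempty ✓
on(B,D), clear(B) unmet → unstack(B, D) is a no-op
after:  towers=[C/B/E; D; F; G/A] holding=-

towers=[C/B/E; D; F; G/A] holding=-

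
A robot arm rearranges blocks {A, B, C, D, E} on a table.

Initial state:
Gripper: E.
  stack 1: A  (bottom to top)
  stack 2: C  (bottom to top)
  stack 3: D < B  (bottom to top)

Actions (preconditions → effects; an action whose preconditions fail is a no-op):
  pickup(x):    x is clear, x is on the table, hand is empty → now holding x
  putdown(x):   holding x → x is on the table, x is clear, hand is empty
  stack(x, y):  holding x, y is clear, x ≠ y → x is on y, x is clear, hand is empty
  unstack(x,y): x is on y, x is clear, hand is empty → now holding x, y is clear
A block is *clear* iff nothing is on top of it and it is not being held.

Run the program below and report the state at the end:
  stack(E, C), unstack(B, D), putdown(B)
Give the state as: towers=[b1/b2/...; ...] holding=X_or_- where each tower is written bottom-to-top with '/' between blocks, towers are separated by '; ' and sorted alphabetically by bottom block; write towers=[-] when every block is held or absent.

towers=[A; B; C/E; D] holding=-

step 1 (stack(E, C)): towers=[A; C/E; D/B] holding=-
step 2 (unstack(B, D)): towers=[A; C/E; D] holding=B
step 3 (putdown(B)): towers=[A; B; C/E; D] holding=-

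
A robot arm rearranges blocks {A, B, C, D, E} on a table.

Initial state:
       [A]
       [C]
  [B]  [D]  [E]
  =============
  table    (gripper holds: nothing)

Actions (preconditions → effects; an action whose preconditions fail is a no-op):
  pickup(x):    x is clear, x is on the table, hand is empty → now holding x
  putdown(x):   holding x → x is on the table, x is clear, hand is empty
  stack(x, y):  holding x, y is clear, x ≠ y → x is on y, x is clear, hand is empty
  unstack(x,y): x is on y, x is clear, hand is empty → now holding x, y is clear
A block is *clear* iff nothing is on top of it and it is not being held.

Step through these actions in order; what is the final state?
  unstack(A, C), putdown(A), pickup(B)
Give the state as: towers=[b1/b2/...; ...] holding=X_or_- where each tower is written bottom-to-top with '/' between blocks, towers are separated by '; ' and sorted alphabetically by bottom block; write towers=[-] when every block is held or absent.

towers=[A; D/C; E] holding=B

step 1 (unstack(A, C)): towers=[B; D/C; E] holding=A
step 2 (putdown(A)): towers=[A; B; D/C; E] holding=-
step 3 (pickup(B)): towers=[A; D/C; E] holding=B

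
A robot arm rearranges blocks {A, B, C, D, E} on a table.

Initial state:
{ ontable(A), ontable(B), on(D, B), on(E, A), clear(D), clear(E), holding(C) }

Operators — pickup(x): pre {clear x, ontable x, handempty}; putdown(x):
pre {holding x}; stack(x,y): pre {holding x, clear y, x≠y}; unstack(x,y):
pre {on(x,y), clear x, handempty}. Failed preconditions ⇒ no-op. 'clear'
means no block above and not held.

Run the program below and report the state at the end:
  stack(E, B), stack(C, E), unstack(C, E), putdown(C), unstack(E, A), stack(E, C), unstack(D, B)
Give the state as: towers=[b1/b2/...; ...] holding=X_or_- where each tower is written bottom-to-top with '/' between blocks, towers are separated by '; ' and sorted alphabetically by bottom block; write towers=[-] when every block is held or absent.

step 1 (stack(E, B)) [no-op]: towers=[A/E; B/D] holding=C
step 2 (stack(C, E)): towers=[A/E/C; B/D] holding=-
step 3 (unstack(C, E)): towers=[A/E; B/D] holding=C
step 4 (putdown(C)): towers=[A/E; B/D; C] holding=-
step 5 (unstack(E, A)): towers=[A; B/D; C] holding=E
step 6 (stack(E, C)): towers=[A; B/D; C/E] holding=-
step 7 (unstack(D, B)): towers=[A; B; C/E] holding=D

towers=[A; B; C/E] holding=D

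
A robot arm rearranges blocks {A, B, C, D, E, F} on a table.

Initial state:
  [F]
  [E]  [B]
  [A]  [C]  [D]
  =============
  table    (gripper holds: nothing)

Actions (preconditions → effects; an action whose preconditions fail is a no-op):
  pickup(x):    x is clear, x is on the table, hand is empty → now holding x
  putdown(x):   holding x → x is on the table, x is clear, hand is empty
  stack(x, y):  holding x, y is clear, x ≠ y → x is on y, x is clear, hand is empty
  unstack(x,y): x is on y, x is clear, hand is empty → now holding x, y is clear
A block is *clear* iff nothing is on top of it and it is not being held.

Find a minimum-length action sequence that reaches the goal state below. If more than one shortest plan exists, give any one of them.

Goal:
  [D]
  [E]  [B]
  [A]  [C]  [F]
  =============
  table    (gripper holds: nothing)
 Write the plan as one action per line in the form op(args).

step 1 (unstack(F, E)): towers=[A/E; C/B; D] holding=F
step 2 (putdown(F)): towers=[A/E; C/B; D; F] holding=-
step 3 (pickup(D)): towers=[A/E; C/B; F] holding=D
step 4 (stack(D, E)): towers=[A/E/D; C/B; F] holding=-
goal check: towers=[A/E/D; C/B; F] holding=- — reached (length 4, optimal by BFS)

unstack(F, E)
putdown(F)
pickup(D)
stack(D, E)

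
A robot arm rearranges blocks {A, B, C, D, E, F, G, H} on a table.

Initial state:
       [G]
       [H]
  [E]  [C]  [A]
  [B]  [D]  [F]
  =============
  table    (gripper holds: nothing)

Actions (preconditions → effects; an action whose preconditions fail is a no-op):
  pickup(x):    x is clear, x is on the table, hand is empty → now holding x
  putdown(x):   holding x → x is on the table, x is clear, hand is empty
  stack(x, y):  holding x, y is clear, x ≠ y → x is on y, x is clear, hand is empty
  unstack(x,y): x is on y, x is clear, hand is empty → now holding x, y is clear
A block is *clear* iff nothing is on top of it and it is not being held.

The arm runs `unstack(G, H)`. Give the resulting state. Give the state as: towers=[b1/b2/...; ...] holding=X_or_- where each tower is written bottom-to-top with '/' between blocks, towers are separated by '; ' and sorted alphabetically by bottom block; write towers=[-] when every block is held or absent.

before: towers=[B/E; D/C/H/G; F/A] holding=-
pre[unstack(G, H)]: on(G,H) ✓, clear(G) ✓, handempty ✓
all met → apply unstack(G, H)
after:  towers=[B/E; D/C/H; F/A] holding=G

towers=[B/E; D/C/H; F/A] holding=G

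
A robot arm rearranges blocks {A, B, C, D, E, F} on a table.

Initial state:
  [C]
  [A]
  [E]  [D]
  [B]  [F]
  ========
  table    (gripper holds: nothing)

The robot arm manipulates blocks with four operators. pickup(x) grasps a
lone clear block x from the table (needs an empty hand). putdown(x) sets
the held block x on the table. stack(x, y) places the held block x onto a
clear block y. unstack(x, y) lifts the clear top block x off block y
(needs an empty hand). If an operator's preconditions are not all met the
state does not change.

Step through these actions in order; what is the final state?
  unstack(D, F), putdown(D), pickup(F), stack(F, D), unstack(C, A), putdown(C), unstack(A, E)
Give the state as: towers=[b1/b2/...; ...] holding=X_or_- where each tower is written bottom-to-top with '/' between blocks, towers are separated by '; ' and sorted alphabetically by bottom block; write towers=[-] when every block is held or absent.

step 1 (unstack(D, F)): towers=[B/E/A/C; F] holding=D
step 2 (putdown(D)): towers=[B/E/A/C; D; F] holding=-
step 3 (pickup(F)): towers=[B/E/A/C; D] holding=F
step 4 (stack(F, D)): towers=[B/E/A/C; D/F] holding=-
step 5 (unstack(C, A)): towers=[B/E/A; D/F] holding=C
step 6 (putdown(C)): towers=[B/E/A; C; D/F] holding=-
step 7 (unstack(A, E)): towers=[B/E; C; D/F] holding=A

towers=[B/E; C; D/F] holding=A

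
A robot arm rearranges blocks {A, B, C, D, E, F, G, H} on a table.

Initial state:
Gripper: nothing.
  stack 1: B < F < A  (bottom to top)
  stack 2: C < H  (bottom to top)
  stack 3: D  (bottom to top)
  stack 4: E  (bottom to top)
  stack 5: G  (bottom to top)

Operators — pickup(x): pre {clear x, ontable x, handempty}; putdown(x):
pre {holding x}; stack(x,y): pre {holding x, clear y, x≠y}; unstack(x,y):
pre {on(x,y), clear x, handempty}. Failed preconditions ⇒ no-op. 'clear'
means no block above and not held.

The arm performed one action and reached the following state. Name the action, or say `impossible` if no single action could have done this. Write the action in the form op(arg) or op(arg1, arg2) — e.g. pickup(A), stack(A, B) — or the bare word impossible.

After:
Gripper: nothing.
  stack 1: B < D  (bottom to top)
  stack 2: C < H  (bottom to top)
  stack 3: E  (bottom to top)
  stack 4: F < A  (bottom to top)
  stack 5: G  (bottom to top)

impossible

target: towers=[B/D; C/H; E; F/A; G] holding=-
         pickup(G) → towers=[B/F/A; C/H; D; E] holding=G
     unstack(A, F) → towers=[B/F; C/H; D; E; G] holding=A
         pickup(E) → towers=[B/F/A; C/H; D; G] holding=E
     unstack(H, C) → towers=[B/F/A; C; D; E; G] holding=H
         pickup(D) → towers=[B/F/A; C/H; E; G] holding=D
none of the 5 applicable actions match → impossible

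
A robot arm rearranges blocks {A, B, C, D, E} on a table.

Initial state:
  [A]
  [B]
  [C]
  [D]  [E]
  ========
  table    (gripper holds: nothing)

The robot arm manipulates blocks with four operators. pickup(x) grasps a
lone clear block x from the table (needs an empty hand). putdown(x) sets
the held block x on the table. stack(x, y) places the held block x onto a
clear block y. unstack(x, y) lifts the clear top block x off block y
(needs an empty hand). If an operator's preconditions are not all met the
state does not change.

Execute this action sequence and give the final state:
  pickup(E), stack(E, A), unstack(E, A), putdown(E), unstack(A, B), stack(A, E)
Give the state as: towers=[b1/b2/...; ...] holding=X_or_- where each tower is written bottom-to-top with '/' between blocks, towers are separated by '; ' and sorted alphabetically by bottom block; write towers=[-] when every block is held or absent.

step 1 (pickup(E)): towers=[D/C/B/A] holding=E
step 2 (stack(E, A)): towers=[D/C/B/A/E] holding=-
step 3 (unstack(E, A)): towers=[D/C/B/A] holding=E
step 4 (putdown(E)): towers=[D/C/B/A; E] holding=-
step 5 (unstack(A, B)): towers=[D/C/B; E] holding=A
step 6 (stack(A, E)): towers=[D/C/B; E/A] holding=-

towers=[D/C/B; E/A] holding=-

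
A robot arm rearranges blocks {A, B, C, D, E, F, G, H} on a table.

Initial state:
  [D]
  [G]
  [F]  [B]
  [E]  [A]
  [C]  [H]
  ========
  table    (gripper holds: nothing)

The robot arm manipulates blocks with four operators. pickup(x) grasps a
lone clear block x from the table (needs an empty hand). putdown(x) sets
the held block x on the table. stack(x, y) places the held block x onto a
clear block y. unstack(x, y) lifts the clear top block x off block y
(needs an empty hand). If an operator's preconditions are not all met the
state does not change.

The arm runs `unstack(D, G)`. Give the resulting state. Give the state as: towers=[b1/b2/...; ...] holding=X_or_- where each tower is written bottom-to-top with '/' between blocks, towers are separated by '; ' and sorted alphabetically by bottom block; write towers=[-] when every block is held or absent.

towers=[C/E/F/G; H/A/B] holding=D

before: towers=[C/E/F/G/D; H/A/B] holding=-
pre[unstack(D, G)]: on(D,G) ok, clear(D) ok, handempty ok
all met → apply unstack(D, G)
after:  towers=[C/E/F/G; H/A/B] holding=D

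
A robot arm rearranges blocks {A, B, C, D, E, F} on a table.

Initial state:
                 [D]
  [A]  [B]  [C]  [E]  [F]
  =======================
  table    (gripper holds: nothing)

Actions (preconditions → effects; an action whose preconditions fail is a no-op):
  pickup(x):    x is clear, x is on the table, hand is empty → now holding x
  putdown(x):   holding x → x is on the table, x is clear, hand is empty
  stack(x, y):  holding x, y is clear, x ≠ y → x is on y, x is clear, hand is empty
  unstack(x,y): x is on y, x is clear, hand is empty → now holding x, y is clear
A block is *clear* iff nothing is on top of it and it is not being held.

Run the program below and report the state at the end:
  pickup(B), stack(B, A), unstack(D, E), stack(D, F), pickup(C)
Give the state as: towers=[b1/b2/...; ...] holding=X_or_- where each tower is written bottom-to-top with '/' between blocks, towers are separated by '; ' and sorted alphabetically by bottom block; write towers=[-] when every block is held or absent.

step 1 (pickup(B)): towers=[A; C; E/D; F] holding=B
step 2 (stack(B, A)): towers=[A/B; C; E/D; F] holding=-
step 3 (unstack(D, E)): towers=[A/B; C; E; F] holding=D
step 4 (stack(D, F)): towers=[A/B; C; E; F/D] holding=-
step 5 (pickup(C)): towers=[A/B; E; F/D] holding=C

towers=[A/B; E; F/D] holding=C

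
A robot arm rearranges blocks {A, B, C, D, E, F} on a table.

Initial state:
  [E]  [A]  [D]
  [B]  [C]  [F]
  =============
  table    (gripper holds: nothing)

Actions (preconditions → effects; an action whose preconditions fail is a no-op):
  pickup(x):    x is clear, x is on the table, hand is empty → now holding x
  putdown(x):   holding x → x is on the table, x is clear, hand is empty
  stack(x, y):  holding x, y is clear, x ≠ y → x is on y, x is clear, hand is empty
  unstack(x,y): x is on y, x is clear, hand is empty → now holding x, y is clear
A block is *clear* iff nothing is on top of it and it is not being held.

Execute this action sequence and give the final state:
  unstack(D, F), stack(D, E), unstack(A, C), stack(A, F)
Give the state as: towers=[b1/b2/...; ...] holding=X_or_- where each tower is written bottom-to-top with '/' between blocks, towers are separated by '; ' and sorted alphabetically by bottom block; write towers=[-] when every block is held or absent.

step 1 (unstack(D, F)): towers=[B/E; C/A; F] holding=D
step 2 (stack(D, E)): towers=[B/E/D; C/A; F] holding=-
step 3 (unstack(A, C)): towers=[B/E/D; C; F] holding=A
step 4 (stack(A, F)): towers=[B/E/D; C; F/A] holding=-

towers=[B/E/D; C; F/A] holding=-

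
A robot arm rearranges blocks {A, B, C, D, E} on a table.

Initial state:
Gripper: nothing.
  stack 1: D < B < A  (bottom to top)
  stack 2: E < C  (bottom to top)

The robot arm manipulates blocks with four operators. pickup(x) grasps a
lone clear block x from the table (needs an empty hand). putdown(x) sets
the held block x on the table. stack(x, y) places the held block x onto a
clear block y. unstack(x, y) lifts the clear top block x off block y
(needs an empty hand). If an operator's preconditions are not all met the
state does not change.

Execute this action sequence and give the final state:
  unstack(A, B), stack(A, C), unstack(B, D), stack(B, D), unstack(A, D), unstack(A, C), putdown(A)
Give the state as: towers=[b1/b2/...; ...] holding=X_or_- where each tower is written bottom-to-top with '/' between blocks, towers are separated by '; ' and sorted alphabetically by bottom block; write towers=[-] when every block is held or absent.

towers=[A; D/B; E/C] holding=-

step 1 (unstack(A, B)): towers=[D/B; E/C] holding=A
step 2 (stack(A, C)): towers=[D/B; E/C/A] holding=-
step 3 (unstack(B, D)): towers=[D; E/C/A] holding=B
step 4 (stack(B, D)): towers=[D/B; E/C/A] holding=-
step 5 (unstack(A, D)) [no-op]: towers=[D/B; E/C/A] holding=-
step 6 (unstack(A, C)): towers=[D/B; E/C] holding=A
step 7 (putdown(A)): towers=[A; D/B; E/C] holding=-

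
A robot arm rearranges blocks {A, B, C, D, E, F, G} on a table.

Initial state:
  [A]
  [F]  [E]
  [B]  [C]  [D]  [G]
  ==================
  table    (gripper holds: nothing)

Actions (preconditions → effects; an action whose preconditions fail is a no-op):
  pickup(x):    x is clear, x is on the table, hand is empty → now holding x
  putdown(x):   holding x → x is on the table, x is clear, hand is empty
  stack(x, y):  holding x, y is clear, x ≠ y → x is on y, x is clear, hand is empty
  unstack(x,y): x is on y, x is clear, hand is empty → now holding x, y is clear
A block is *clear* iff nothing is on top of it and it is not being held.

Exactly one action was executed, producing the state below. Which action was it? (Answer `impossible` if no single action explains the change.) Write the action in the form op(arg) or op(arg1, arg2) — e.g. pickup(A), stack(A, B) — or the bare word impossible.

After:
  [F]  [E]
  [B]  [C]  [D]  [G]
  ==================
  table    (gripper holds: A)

unstack(A, F)

target: towers=[B/F; C/E; D; G] holding=A
         pickup(G) → towers=[B/F/A; C/E; D] holding=G
         pickup(D) → towers=[B/F/A; C/E; G] holding=D
     unstack(A, F) → towers=[B/F; C/E; D; G] holding=A  ← match
     unstack(E, C) → towers=[B/F/A; C; D; G] holding=E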